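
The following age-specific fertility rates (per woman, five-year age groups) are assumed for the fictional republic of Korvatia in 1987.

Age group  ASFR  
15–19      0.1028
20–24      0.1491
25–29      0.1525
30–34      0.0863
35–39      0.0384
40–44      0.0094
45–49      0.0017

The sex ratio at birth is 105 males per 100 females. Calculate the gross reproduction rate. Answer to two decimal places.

Proportion female at birth = 100 / (100 + 105) = 0.48780.
Sum of ASFRs = 0.1028 + 0.1491 + 0.1525 + 0.0863 + 0.0384 + 0.0094 + 0.0017 = 0.5402
TFR = 5 × 0.5402 = 2.701
GRR = 0.48780 × 2.701 = 1.31755

1.32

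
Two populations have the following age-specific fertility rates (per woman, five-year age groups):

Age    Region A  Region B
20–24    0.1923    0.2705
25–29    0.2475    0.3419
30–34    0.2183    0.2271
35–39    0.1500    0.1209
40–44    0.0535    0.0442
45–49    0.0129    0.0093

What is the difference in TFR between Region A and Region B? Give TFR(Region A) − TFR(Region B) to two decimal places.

Region A:
  Sum of ASFRs = 0.1923 + 0.2475 + 0.2183 + 0.1500 + 0.0535 + 0.0129 = 0.8745
  TFR = 5 × 0.8745 = 4.3725
Region B:
  Sum of ASFRs = 0.2705 + 0.3419 + 0.2271 + 0.1209 + 0.0442 + 0.0093 = 1.0139
  TFR = 5 × 1.0139 = 5.0695
Difference = 4.3725 − 5.0695 = -0.697

-0.70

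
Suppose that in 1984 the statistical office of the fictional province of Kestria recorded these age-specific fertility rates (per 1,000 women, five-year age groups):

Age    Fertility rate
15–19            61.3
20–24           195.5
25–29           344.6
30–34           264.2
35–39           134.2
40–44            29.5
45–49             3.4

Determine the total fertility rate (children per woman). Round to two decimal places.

5.16

Sum of ASFRs = 61.3 + 195.5 + 344.6 + 264.2 + 134.2 + 29.5 + 3.4 = 1032.7
TFR = 5 × 1032.7 / 1000 = 5.1635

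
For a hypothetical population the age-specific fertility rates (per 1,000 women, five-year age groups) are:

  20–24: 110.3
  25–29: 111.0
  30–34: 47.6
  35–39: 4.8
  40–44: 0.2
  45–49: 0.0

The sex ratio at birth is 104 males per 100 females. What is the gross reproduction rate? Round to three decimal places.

Proportion female at birth = 100 / (100 + 104) = 0.49020.
Sum of ASFRs = 110.3 + 111.0 + 47.6 + 4.8 + 0.2 + 0.0 = 273.9
TFR = 5 × 273.9 / 1000 = 1.3695
GRR = 0.49020 × 1.3695 = 0.67133

0.671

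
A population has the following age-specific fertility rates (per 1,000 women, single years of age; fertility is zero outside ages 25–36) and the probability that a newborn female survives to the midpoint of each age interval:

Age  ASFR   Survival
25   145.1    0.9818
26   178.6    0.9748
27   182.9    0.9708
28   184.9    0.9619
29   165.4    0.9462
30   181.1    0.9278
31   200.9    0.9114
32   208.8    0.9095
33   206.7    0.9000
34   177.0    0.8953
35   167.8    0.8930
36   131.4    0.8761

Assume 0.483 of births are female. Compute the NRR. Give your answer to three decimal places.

0.956

Proportion female at birth = 0.483.
Survival-weighted fertility by age (1·fₓ·Sₓ):
  25: 1 × 145.1/1000 × 0.9818 = 0.14246
  26: 1 × 178.6/1000 × 0.9748 = 0.17410
  27: 1 × 182.9/1000 × 0.9708 = 0.17756
  28: 1 × 184.9/1000 × 0.9619 = 0.17786
  29: 1 × 165.4/1000 × 0.9462 = 0.15650
  30: 1 × 181.1/1000 × 0.9278 = 0.16802
  31: 1 × 200.9/1000 × 0.9114 = 0.18310
  32: 1 × 208.8/1000 × 0.9095 = 0.18990
  33: 1 × 206.7/1000 × 0.9000 = 0.18603
  34: 1 × 177.0/1000 × 0.8953 = 0.15847
  35: 1 × 167.8/1000 × 0.8930 = 0.14985
  36: 1 × 131.4/1000 × 0.8761 = 0.11512
Sum = 1.97897
NRR = 0.483 × 1.97897 = 0.95584
With NRR below 1 the population is below replacement fertility.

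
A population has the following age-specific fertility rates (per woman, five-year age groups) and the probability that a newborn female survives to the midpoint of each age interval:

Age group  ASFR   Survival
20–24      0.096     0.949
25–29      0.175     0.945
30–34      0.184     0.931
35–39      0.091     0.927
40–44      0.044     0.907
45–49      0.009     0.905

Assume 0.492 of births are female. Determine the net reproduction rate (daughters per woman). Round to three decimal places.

Proportion female at birth = 0.492.
Weighting each age-specific rate by interval width and survival:
  20–24: 5 × 0.096 × 0.949 = 0.45552
  25–29: 5 × 0.175 × 0.945 = 0.82688
  30–34: 5 × 0.184 × 0.931 = 0.85652
  35–39: 5 × 0.091 × 0.927 = 0.42179
  40–44: 5 × 0.044 × 0.907 = 0.19954
  45–49: 5 × 0.009 × 0.905 = 0.04073
Sum = 2.80098
NRR = 0.492 × 2.80098 = 1.37808

1.378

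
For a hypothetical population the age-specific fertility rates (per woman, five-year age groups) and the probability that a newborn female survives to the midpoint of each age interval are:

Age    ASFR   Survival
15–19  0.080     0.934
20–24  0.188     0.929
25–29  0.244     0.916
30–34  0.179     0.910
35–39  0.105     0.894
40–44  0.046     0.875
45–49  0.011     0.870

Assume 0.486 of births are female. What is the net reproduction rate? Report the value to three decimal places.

Proportion female at birth = 0.486.
Survival-weighted fertility by age (5·fₓ·Sₓ):
  15–19: 5 × 0.080 × 0.934 = 0.37360
  20–24: 5 × 0.188 × 0.929 = 0.87326
  25–29: 5 × 0.244 × 0.916 = 1.11752
  30–34: 5 × 0.179 × 0.910 = 0.81445
  35–39: 5 × 0.105 × 0.894 = 0.46935
  40–44: 5 × 0.046 × 0.875 = 0.20125
  45–49: 5 × 0.011 × 0.870 = 0.04785
Sum = 3.89728
NRR = 0.486 × 3.89728 = 1.89408
NRR > 1, so each generation more than replaces itself.

1.894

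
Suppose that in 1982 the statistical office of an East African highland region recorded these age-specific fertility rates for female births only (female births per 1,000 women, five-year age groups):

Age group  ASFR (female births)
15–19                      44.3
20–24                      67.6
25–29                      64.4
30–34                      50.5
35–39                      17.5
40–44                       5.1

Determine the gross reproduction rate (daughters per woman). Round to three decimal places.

Sum of female ASFRs = 44.3 + 67.6 + 64.4 + 50.5 + 17.5 + 5.1 = 249.4
GRR = 5 × 249.4 / 1000 = 1.247

1.247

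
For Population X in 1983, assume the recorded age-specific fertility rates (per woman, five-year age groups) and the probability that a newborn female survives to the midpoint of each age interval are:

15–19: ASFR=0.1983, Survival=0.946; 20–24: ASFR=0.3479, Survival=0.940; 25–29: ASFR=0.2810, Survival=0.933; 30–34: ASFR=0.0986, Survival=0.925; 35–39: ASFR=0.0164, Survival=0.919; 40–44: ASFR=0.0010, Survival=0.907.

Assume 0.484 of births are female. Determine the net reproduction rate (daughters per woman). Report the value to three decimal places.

Proportion female at birth = 0.484.
Survival-weighted fertility by age (5·fₓ·Sₓ):
  15–19: 5 × 0.1983 × 0.946 = 0.93796
  20–24: 5 × 0.3479 × 0.940 = 1.63513
  25–29: 5 × 0.2810 × 0.933 = 1.31087
  30–34: 5 × 0.0986 × 0.925 = 0.45603
  35–39: 5 × 0.0164 × 0.919 = 0.07536
  40–44: 5 × 0.0010 × 0.907 = 0.00454
Sum = 4.41989
NRR = 0.484 × 4.41989 = 2.13923
NRR > 1, so each generation more than replaces itself.

2.139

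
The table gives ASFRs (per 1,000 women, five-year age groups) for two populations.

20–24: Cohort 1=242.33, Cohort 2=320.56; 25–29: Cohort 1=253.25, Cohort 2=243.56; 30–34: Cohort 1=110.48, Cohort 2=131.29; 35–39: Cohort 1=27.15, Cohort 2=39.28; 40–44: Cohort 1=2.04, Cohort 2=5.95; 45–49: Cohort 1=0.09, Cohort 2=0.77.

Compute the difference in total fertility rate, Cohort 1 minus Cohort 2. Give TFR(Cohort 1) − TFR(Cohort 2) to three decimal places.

-0.530

Cohort 1:
  Sum of ASFRs = 242.33 + 253.25 + 110.48 + 27.15 + 2.04 + 0.09 = 635.34
  TFR = 5 × 635.34 / 1000 = 3.1767
Cohort 2:
  Sum of ASFRs = 320.56 + 243.56 + 131.29 + 39.28 + 5.95 + 0.77 = 741.41
  TFR = 5 × 741.41 / 1000 = 3.70705
Difference = 3.1767 − 3.70705 = -0.53035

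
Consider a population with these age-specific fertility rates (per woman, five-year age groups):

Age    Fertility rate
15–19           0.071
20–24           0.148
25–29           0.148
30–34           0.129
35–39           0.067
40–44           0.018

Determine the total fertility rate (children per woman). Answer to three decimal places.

Sum of ASFRs = 0.071 + 0.148 + 0.148 + 0.129 + 0.067 + 0.018 = 0.581
TFR = 5 × 0.581 = 2.905

2.905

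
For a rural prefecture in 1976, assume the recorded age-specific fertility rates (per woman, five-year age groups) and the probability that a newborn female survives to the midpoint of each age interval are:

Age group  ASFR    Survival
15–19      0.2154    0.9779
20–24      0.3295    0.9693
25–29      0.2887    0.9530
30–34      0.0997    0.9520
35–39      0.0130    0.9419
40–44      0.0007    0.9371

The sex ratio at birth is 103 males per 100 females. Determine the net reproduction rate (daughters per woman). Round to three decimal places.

Proportion female at birth = 100 / (100 + 103) = 0.49261.
Per-age-group product (5 × ASFR × survival probability):
  15–19: 5 × 0.2154 × 0.9779 = 1.05320
  20–24: 5 × 0.3295 × 0.9693 = 1.59692
  25–29: 5 × 0.2887 × 0.9530 = 1.37566
  30–34: 5 × 0.0997 × 0.9520 = 0.47457
  35–39: 5 × 0.0130 × 0.9419 = 0.06122
  40–44: 5 × 0.0007 × 0.9371 = 0.00328
Sum = 4.56485
NRR = 0.49261 × 4.56485 = 2.24869
An NRR exceeding 1 indicates intrinsic growth under these rates.

2.249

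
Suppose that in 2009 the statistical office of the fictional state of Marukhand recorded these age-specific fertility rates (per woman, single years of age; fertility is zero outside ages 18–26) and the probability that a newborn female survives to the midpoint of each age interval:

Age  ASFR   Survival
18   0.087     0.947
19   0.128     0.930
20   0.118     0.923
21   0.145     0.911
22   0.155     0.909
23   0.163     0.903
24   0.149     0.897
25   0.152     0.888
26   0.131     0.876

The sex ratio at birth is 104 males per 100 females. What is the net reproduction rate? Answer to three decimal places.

Proportion female at birth = 100 / (100 + 104) = 0.49020.
Weighting each age-specific rate by interval width and survival:
  18: 1 × 0.087 × 0.947 = 0.08239
  19: 1 × 0.128 × 0.930 = 0.11904
  20: 1 × 0.118 × 0.923 = 0.10891
  21: 1 × 0.145 × 0.911 = 0.13210
  22: 1 × 0.155 × 0.909 = 0.14090
  23: 1 × 0.163 × 0.903 = 0.14719
  24: 1 × 0.149 × 0.897 = 0.13365
  25: 1 × 0.152 × 0.888 = 0.13498
  26: 1 × 0.131 × 0.876 = 0.11476
Sum = 1.11392
NRR = 0.49020 × 1.11392 = 0.54604
NRR < 1, so the cohort does not fully replace itself.

0.546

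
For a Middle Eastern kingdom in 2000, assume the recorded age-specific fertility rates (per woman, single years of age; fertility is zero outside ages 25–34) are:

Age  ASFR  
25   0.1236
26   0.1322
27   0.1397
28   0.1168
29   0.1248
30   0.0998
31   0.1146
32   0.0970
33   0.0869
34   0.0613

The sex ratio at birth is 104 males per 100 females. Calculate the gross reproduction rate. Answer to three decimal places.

0.538

Proportion female at birth = 100 / (100 + 104) = 0.49020.
Sum of ASFRs = 0.1236 + 0.1322 + 0.1397 + 0.1168 + 0.1248 + 0.0998 + 0.1146 + 0.0970 + 0.0869 + 0.0613 = 1.0967
TFR = 1.0967
GRR = 0.49020 × 1.0967 = 0.53760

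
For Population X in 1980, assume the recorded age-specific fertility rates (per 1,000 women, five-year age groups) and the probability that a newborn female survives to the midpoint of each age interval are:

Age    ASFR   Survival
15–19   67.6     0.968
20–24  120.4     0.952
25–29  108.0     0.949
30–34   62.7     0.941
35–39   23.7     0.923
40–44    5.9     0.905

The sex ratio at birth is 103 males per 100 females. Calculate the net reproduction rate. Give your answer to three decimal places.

0.908

Proportion female at birth = 100 / (100 + 103) = 0.49261.
Each age group contributes 5 × ASFR × survival:
  15–19: 5 × 67.6/1000 × 0.968 = 0.32718
  20–24: 5 × 120.4/1000 × 0.952 = 0.57310
  25–29: 5 × 108.0/1000 × 0.949 = 0.51246
  30–34: 5 × 62.7/1000 × 0.941 = 0.29500
  35–39: 5 × 23.7/1000 × 0.923 = 0.10938
  40–44: 5 × 5.9/1000 × 0.905 = 0.02670
Sum = 1.84382
NRR = 0.49261 × 1.84382 = 0.90828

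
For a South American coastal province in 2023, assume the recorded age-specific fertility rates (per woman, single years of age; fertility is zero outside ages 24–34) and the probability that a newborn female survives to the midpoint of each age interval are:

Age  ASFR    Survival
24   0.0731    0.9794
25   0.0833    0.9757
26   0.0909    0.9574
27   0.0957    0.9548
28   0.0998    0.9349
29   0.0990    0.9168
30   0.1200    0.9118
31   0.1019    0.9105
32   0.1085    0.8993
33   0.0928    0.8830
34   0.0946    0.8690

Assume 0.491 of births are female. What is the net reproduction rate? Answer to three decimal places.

0.481

Proportion female at birth = 0.491.
Per-age-group product (1 × ASFR × survival probability):
  24: 1 × 0.0731 × 0.9794 = 0.07159
  25: 1 × 0.0833 × 0.9757 = 0.08128
  26: 1 × 0.0909 × 0.9574 = 0.08703
  27: 1 × 0.0957 × 0.9548 = 0.09137
  28: 1 × 0.0998 × 0.9349 = 0.09330
  29: 1 × 0.0990 × 0.9168 = 0.09076
  30: 1 × 0.1200 × 0.9118 = 0.10942
  31: 1 × 0.1019 × 0.9105 = 0.09278
  32: 1 × 0.1085 × 0.8993 = 0.09757
  33: 1 × 0.0928 × 0.8830 = 0.08194
  34: 1 × 0.0946 × 0.8690 = 0.08221
Sum = 0.97925
NRR = 0.491 × 0.97925 = 0.48081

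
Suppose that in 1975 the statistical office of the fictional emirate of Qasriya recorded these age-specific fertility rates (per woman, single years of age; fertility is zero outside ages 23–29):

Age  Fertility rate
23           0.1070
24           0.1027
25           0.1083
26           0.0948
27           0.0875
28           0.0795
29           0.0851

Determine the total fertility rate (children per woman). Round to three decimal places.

Sum of ASFRs = 0.1070 + 0.1027 + 0.1083 + 0.0948 + 0.0875 + 0.0795 + 0.0851 = 0.6649
TFR = 0.6649

0.665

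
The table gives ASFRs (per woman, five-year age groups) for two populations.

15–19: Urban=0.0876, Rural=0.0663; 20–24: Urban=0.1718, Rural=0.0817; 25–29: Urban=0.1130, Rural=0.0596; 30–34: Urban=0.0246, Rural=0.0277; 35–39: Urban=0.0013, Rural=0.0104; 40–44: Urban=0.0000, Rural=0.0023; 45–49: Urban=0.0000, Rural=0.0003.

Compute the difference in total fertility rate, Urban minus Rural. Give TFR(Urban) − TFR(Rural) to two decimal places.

Urban:
  Sum of ASFRs = 0.0876 + 0.1718 + 0.1130 + 0.0246 + 0.0013 + 0.0000 + 0.0000 = 0.3983
  TFR = 5 × 0.3983 = 1.9915
Rural:
  Sum of ASFRs = 0.0663 + 0.0817 + 0.0596 + 0.0277 + 0.0104 + 0.0023 + 0.0003 = 0.2483
  TFR = 5 × 0.2483 = 1.2415
Difference = 1.9915 − 1.2415 = 0.75

0.75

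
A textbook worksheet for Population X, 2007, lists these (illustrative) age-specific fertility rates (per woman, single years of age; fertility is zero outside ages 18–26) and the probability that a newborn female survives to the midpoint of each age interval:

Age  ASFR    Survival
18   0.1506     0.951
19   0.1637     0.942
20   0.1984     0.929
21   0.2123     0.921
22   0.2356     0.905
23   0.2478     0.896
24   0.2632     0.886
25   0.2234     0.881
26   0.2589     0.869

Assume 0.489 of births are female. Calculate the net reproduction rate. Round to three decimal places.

0.864

Proportion female at birth = 0.489.
Per-age-group product (1 × ASFR × survival probability):
  18: 1 × 0.1506 × 0.951 = 0.14322
  19: 1 × 0.1637 × 0.942 = 0.15421
  20: 1 × 0.1984 × 0.929 = 0.18431
  21: 1 × 0.2123 × 0.921 = 0.19553
  22: 1 × 0.2356 × 0.905 = 0.21322
  23: 1 × 0.2478 × 0.896 = 0.22203
  24: 1 × 0.2632 × 0.886 = 0.23320
  25: 1 × 0.2234 × 0.881 = 0.19682
  26: 1 × 0.2589 × 0.869 = 0.22498
Sum = 1.76752
NRR = 0.489 × 1.76752 = 0.86432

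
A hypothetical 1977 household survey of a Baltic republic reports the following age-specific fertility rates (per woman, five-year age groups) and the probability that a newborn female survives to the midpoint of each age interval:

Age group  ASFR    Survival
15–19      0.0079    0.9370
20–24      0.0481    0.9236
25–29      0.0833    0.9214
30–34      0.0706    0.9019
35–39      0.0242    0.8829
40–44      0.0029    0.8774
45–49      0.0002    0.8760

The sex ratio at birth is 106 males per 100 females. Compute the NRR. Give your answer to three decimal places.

Proportion female at birth = 100 / (100 + 106) = 0.48544.
Weighting each age-specific rate by interval width and survival:
  15–19: 5 × 0.0079 × 0.9370 = 0.03701
  20–24: 5 × 0.0481 × 0.9236 = 0.22213
  25–29: 5 × 0.0833 × 0.9214 = 0.38376
  30–34: 5 × 0.0706 × 0.9019 = 0.31837
  35–39: 5 × 0.0242 × 0.8829 = 0.10683
  40–44: 5 × 0.0029 × 0.8774 = 0.01272
  45–49: 5 × 0.0002 × 0.8760 = 0.00088
Sum = 1.08170
NRR = 0.48544 × 1.08170 = 0.52510

0.525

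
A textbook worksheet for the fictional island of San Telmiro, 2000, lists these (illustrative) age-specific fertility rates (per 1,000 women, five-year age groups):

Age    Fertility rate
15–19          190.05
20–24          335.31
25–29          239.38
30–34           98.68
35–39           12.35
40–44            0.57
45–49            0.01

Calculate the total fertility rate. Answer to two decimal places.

Sum of ASFRs = 190.05 + 335.31 + 239.38 + 98.68 + 12.35 + 0.57 + 0.01 = 876.35
TFR = 5 × 876.35 / 1000 = 4.38175

4.38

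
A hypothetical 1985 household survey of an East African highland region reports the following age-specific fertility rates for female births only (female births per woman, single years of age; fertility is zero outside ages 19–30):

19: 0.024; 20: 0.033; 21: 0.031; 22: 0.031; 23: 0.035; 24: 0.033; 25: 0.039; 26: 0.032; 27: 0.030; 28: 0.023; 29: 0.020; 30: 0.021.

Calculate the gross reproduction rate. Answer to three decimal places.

Sum of female ASFRs = 0.024 + 0.033 + 0.031 + 0.031 + 0.035 + 0.033 + 0.039 + 0.032 + 0.030 + 0.023 + 0.020 + 0.021 = 0.352
GRR = 0.352

0.352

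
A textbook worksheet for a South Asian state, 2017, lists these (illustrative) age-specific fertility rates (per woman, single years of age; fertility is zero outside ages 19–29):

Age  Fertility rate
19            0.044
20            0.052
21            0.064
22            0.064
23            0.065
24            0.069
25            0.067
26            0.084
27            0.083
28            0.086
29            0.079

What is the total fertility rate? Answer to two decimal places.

Sum of ASFRs = 0.044 + 0.052 + 0.064 + 0.064 + 0.065 + 0.069 + 0.067 + 0.084 + 0.083 + 0.086 + 0.079 = 0.757
TFR = 0.757

0.76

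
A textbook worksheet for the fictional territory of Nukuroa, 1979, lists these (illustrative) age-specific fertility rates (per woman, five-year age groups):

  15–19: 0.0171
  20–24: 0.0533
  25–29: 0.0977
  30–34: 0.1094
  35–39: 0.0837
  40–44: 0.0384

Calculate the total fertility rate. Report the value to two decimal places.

Sum of ASFRs = 0.0171 + 0.0533 + 0.0977 + 0.1094 + 0.0837 + 0.0384 = 0.3996
TFR = 5 × 0.3996 = 1.998

2.00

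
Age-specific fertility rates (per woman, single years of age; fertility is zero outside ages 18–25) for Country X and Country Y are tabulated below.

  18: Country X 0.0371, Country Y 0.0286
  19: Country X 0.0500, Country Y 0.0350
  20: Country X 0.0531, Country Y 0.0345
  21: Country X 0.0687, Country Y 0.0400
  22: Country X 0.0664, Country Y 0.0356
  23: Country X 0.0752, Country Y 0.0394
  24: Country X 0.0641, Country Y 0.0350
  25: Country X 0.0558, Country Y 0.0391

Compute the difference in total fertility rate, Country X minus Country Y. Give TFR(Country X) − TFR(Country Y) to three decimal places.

Country X:
  Sum of ASFRs = 0.0371 + 0.0500 + 0.0531 + 0.0687 + 0.0664 + 0.0752 + 0.0641 + 0.0558 = 0.4704
  TFR = 0.4704
Country Y:
  Sum of ASFRs = 0.0286 + 0.0350 + 0.0345 + 0.0400 + 0.0356 + 0.0394 + 0.0350 + 0.0391 = 0.2872
  TFR = 0.2872
Difference = 0.4704 − 0.2872 = 0.1832

0.183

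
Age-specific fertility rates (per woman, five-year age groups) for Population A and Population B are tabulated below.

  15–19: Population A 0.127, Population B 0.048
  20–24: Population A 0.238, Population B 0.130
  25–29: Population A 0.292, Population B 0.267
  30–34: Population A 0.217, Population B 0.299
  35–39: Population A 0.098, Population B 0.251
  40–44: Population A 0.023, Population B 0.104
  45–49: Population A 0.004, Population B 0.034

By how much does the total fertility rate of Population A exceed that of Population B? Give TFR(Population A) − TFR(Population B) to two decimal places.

-0.67

Population A:
  Sum of ASFRs = 0.127 + 0.238 + 0.292 + 0.217 + 0.098 + 0.023 + 0.004 = 0.999
  TFR = 5 × 0.999 = 4.995
Population B:
  Sum of ASFRs = 0.048 + 0.130 + 0.267 + 0.299 + 0.251 + 0.104 + 0.034 = 1.133
  TFR = 5 × 1.133 = 5.665
Difference = 4.995 − 5.665 = -0.67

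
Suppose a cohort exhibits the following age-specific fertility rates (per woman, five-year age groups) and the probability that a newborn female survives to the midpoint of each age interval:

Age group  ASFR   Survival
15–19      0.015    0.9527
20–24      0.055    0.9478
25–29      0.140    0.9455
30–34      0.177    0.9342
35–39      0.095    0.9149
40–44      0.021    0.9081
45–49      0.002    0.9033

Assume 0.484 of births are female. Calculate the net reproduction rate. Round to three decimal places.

Proportion female at birth = 0.484.
Each age group contributes 5 × ASFR × survival:
  15–19: 5 × 0.015 × 0.9527 = 0.07145
  20–24: 5 × 0.055 × 0.9478 = 0.26065
  25–29: 5 × 0.140 × 0.9455 = 0.66185
  30–34: 5 × 0.177 × 0.9342 = 0.82677
  35–39: 5 × 0.095 × 0.9149 = 0.43458
  40–44: 5 × 0.021 × 0.9081 = 0.09535
  45–49: 5 × 0.002 × 0.9033 = 0.00903
Sum = 2.35968
NRR = 0.484 × 2.35968 = 1.14209

1.142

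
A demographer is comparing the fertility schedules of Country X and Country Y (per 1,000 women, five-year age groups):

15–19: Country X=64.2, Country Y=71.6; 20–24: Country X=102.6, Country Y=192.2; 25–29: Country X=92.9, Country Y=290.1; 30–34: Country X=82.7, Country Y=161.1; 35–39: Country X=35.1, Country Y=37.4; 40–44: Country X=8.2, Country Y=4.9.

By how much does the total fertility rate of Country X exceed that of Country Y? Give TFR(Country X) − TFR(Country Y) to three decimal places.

-1.858

Country X:
  Sum of ASFRs = 64.2 + 102.6 + 92.9 + 82.7 + 35.1 + 8.2 = 385.7
  TFR = 5 × 385.7 / 1000 = 1.9285
Country Y:
  Sum of ASFRs = 71.6 + 192.2 + 290.1 + 161.1 + 37.4 + 4.9 = 757.3
  TFR = 5 × 757.3 / 1000 = 3.7865
Difference = 1.9285 − 3.7865 = -1.858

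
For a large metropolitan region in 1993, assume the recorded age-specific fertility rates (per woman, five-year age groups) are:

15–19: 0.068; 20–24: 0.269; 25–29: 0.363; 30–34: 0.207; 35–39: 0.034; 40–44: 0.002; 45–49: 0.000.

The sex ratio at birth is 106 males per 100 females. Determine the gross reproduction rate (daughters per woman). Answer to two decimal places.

Proportion female at birth = 100 / (100 + 106) = 0.48544.
Sum of ASFRs = 0.068 + 0.269 + 0.363 + 0.207 + 0.034 + 0.002 + 0.000 = 0.943
TFR = 5 × 0.943 = 4.715
GRR = 0.48544 × 4.715 = 2.28885

2.29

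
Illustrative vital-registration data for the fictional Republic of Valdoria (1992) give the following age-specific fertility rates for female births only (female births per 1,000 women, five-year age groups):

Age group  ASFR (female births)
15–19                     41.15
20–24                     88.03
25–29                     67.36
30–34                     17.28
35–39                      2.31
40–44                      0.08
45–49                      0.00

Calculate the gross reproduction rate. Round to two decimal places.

Sum of female ASFRs = 41.15 + 88.03 + 67.36 + 17.28 + 2.31 + 0.08 + 0.00 = 216.21
GRR = 5 × 216.21 / 1000 = 1.08105

1.08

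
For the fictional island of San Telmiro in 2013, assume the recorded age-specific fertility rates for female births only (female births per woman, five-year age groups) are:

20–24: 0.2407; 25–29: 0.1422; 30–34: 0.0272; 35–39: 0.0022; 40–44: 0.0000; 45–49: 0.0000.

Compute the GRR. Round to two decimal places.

Sum of female ASFRs = 0.2407 + 0.1422 + 0.0272 + 0.0022 + 0.0000 + 0.0000 = 0.4123
GRR = 5 × 0.4123 = 2.0615

2.06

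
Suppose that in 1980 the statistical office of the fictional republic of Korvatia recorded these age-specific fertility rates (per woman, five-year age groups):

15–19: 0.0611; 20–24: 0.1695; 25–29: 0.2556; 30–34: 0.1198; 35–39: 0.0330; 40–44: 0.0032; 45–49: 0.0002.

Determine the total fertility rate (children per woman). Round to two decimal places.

3.21

Sum of ASFRs = 0.0611 + 0.1695 + 0.2556 + 0.1198 + 0.0330 + 0.0032 + 0.0002 = 0.6424
TFR = 5 × 0.6424 = 3.212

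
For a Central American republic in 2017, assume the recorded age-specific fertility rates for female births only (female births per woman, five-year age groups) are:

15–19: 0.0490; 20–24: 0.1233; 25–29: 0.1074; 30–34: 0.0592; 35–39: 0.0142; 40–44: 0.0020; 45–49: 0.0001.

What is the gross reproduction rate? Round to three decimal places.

Sum of female ASFRs = 0.0490 + 0.1233 + 0.1074 + 0.0592 + 0.0142 + 0.0020 + 0.0001 = 0.3552
GRR = 5 × 0.3552 = 1.776

1.776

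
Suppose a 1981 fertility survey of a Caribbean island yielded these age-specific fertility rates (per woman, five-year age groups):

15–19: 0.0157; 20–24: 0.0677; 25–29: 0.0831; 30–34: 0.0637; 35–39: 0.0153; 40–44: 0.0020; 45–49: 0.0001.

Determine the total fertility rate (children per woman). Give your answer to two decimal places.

Sum of ASFRs = 0.0157 + 0.0677 + 0.0831 + 0.0637 + 0.0153 + 0.0020 + 0.0001 = 0.2476
TFR = 5 × 0.2476 = 1.238

1.24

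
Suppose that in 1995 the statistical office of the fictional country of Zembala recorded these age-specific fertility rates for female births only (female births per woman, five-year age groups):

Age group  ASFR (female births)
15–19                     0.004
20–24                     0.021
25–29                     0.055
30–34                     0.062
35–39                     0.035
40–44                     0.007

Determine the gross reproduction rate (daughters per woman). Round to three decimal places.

Sum of female ASFRs = 0.004 + 0.021 + 0.055 + 0.062 + 0.035 + 0.007 = 0.184
GRR = 5 × 0.184 = 0.92

0.920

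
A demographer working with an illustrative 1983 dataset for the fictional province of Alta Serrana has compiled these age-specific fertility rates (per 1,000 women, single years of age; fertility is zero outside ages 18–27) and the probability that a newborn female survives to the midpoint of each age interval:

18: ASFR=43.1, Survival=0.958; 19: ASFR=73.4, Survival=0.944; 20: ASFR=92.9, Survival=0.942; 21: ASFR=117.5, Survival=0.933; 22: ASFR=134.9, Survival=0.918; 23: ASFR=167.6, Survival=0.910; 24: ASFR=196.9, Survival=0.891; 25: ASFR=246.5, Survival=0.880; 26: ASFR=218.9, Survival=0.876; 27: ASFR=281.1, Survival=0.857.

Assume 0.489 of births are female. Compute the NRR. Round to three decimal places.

0.689

Proportion female at birth = 0.489.
Per-age-group product (1 × ASFR × survival probability):
  18: 1 × 43.1/1000 × 0.958 = 0.04129
  19: 1 × 73.4/1000 × 0.944 = 0.06929
  20: 1 × 92.9/1000 × 0.942 = 0.08751
  21: 1 × 117.5/1000 × 0.933 = 0.10963
  22: 1 × 134.9/1000 × 0.918 = 0.12384
  23: 1 × 167.6/1000 × 0.910 = 0.15252
  24: 1 × 196.9/1000 × 0.891 = 0.17544
  25: 1 × 246.5/1000 × 0.880 = 0.21692
  26: 1 × 218.9/1000 × 0.876 = 0.19176
  27: 1 × 281.1/1000 × 0.857 = 0.24090
Sum = 1.40910
NRR = 0.489 × 1.40910 = 0.68905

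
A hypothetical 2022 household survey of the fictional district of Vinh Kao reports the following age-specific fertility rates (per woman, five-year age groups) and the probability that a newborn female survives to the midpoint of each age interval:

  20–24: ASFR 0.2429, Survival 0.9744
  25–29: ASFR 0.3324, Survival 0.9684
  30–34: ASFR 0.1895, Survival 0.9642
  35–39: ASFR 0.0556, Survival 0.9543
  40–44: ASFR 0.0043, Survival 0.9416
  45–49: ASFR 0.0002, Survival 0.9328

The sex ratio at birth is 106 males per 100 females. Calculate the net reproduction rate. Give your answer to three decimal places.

1.938

Proportion female at birth = 100 / (100 + 106) = 0.48544.
Each age group contributes 5 × ASFR × survival:
  20–24: 5 × 0.2429 × 0.9744 = 1.18341
  25–29: 5 × 0.3324 × 0.9684 = 1.60948
  30–34: 5 × 0.1895 × 0.9642 = 0.91358
  35–39: 5 × 0.0556 × 0.9543 = 0.26530
  40–44: 5 × 0.0043 × 0.9416 = 0.02024
  45–49: 5 × 0.0002 × 0.9328 = 0.00093
Sum = 3.99294
NRR = 0.48544 × 3.99294 = 1.93833
NRR > 1, so each generation more than replaces itself.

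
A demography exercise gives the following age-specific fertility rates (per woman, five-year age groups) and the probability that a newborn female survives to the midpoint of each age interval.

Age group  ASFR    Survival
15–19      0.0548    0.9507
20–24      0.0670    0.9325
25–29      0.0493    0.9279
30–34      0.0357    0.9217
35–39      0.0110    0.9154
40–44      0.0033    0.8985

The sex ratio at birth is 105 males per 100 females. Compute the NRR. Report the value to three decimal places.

0.503

Proportion female at birth = 100 / (100 + 105) = 0.48780.
Weighting each age-specific rate by interval width and survival:
  15–19: 5 × 0.0548 × 0.9507 = 0.26049
  20–24: 5 × 0.0670 × 0.9325 = 0.31239
  25–29: 5 × 0.0493 × 0.9279 = 0.22873
  30–34: 5 × 0.0357 × 0.9217 = 0.16452
  35–39: 5 × 0.0110 × 0.9154 = 0.05035
  40–44: 5 × 0.0033 × 0.8985 = 0.01483
Sum = 1.03131
NRR = 0.48780 × 1.03131 = 0.50307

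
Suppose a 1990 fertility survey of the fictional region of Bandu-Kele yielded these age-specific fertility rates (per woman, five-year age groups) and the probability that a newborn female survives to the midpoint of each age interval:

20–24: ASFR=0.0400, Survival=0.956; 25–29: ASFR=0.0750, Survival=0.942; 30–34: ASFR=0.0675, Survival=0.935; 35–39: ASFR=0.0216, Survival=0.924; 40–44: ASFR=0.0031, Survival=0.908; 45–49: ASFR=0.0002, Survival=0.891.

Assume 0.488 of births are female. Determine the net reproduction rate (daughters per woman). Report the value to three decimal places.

Proportion female at birth = 0.488.
Each age group contributes 5 × ASFR × survival:
  20–24: 5 × 0.0400 × 0.956 = 0.19120
  25–29: 5 × 0.0750 × 0.942 = 0.35325
  30–34: 5 × 0.0675 × 0.935 = 0.31556
  35–39: 5 × 0.0216 × 0.924 = 0.09979
  40–44: 5 × 0.0031 × 0.908 = 0.01407
  45–49: 5 × 0.0002 × 0.891 = 0.00089
Sum = 0.97476
NRR = 0.488 × 0.97476 = 0.47568

0.476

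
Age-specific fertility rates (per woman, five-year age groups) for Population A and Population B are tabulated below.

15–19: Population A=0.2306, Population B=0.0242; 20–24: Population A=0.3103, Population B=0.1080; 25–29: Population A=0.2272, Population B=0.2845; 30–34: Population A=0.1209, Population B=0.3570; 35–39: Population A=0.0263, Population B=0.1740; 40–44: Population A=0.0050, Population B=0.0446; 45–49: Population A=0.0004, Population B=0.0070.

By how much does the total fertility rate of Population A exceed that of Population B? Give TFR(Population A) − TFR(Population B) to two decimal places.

Population A:
  Sum of ASFRs = 0.2306 + 0.3103 + 0.2272 + 0.1209 + 0.0263 + 0.0050 + 0.0004 = 0.9207
  TFR = 5 × 0.9207 = 4.6035
Population B:
  Sum of ASFRs = 0.0242 + 0.1080 + 0.2845 + 0.3570 + 0.1740 + 0.0446 + 0.0070 = 0.9993
  TFR = 5 × 0.9993 = 4.9965
Difference = 4.6035 − 4.9965 = -0.393

-0.39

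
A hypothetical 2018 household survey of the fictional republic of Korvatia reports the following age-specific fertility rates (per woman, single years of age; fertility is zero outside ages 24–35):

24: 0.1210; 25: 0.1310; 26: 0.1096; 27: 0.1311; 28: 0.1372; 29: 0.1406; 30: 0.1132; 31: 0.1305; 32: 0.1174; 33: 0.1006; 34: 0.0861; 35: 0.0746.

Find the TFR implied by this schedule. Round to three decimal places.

1.393

Sum of ASFRs = 0.1210 + 0.1310 + 0.1096 + 0.1311 + 0.1372 + 0.1406 + 0.1132 + 0.1305 + 0.1174 + 0.1006 + 0.0861 + 0.0746 = 1.3929
TFR = 1.3929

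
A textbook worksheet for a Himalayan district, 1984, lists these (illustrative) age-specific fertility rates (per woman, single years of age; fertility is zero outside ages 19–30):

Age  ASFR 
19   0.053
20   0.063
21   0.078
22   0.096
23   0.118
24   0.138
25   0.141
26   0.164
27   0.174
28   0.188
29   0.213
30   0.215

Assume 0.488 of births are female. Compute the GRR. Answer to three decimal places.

Proportion female at birth = 0.488.
Sum of ASFRs = 0.053 + 0.063 + 0.078 + 0.096 + 0.118 + 0.138 + 0.141 + 0.164 + 0.174 + 0.188 + 0.213 + 0.215 = 1.641
TFR = 1.641
GRR = 0.488 × 1.641 = 0.80081

0.801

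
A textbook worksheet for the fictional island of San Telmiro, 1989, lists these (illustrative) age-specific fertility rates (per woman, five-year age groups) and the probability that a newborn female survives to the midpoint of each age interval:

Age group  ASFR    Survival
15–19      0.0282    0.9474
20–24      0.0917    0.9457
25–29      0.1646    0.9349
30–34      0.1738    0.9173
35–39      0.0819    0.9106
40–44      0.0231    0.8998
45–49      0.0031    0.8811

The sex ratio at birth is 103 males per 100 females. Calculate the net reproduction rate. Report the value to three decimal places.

Proportion female at birth = 100 / (100 + 103) = 0.49261.
Per-age-group product (5 × ASFR × survival probability):
  15–19: 5 × 0.0282 × 0.9474 = 0.13358
  20–24: 5 × 0.0917 × 0.9457 = 0.43360
  25–29: 5 × 0.1646 × 0.9349 = 0.76942
  30–34: 5 × 0.1738 × 0.9173 = 0.79713
  35–39: 5 × 0.0819 × 0.9106 = 0.37289
  40–44: 5 × 0.0231 × 0.8998 = 0.10393
  45–49: 5 × 0.0031 × 0.8811 = 0.01366
Sum = 2.62421
NRR = 0.49261 × 2.62421 = 1.29271
With NRR above 1 the population is above replacement fertility.

1.293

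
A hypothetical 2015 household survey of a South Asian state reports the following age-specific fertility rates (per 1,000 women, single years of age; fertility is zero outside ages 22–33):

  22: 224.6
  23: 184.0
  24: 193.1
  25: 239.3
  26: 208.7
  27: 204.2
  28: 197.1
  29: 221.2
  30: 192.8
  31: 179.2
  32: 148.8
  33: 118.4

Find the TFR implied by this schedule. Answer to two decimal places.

2.31

Sum of ASFRs = 224.6 + 184.0 + 193.1 + 239.3 + 208.7 + 204.2 + 197.1 + 221.2 + 192.8 + 179.2 + 148.8 + 118.4 = 2311.4
TFR = 2311.4 / 1000 = 2.3114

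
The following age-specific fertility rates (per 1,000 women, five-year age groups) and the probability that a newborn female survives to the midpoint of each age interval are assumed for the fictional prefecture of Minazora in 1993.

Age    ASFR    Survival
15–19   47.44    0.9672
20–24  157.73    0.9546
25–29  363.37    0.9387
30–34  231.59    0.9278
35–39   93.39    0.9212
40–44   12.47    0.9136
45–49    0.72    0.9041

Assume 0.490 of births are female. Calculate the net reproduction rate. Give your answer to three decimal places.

Proportion female at birth = 0.490.
Each age group contributes 5 × ASFR × survival:
  15–19: 5 × 47.44/1000 × 0.9672 = 0.22942
  20–24: 5 × 157.73/1000 × 0.9546 = 0.75285
  25–29: 5 × 363.37/1000 × 0.9387 = 1.70548
  30–34: 5 × 231.59/1000 × 0.9278 = 1.07435
  35–39: 5 × 93.39/1000 × 0.9212 = 0.43015
  40–44: 5 × 12.47/1000 × 0.9136 = 0.05696
  45–49: 5 × 0.72/1000 × 0.9041 = 0.00325
Sum = 4.25246
NRR = 0.490 × 4.25246 = 2.08371
An NRR exceeding 1 indicates intrinsic growth under these rates.

2.084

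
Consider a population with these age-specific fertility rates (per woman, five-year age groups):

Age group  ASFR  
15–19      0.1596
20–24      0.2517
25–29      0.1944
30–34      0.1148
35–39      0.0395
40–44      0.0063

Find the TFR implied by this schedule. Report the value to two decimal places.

Sum of ASFRs = 0.1596 + 0.2517 + 0.1944 + 0.1148 + 0.0395 + 0.0063 = 0.7663
TFR = 5 × 0.7663 = 3.8315

3.83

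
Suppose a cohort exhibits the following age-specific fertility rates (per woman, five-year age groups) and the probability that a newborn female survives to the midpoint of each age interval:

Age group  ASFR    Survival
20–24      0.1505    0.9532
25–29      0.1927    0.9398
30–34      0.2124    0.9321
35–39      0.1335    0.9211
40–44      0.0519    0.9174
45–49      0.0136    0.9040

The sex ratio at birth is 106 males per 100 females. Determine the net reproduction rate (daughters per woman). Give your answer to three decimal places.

1.712

Proportion female at birth = 100 / (100 + 106) = 0.48544.
Per-age-group product (5 × ASFR × survival probability):
  20–24: 5 × 0.1505 × 0.9532 = 0.71728
  25–29: 5 × 0.1927 × 0.9398 = 0.90550
  30–34: 5 × 0.2124 × 0.9321 = 0.98989
  35–39: 5 × 0.1335 × 0.9211 = 0.61483
  40–44: 5 × 0.0519 × 0.9174 = 0.23807
  45–49: 5 × 0.0136 × 0.9040 = 0.06147
Sum = 3.52704
NRR = 0.48544 × 3.52704 = 1.71217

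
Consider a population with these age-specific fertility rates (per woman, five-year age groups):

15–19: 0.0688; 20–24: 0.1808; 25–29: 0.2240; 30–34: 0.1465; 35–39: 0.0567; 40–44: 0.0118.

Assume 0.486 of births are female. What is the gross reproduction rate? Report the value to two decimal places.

Proportion female at birth = 0.486.
Sum of ASFRs = 0.0688 + 0.1808 + 0.2240 + 0.1465 + 0.0567 + 0.0118 = 0.6886
TFR = 5 × 0.6886 = 3.443
GRR = 0.486 × 3.443 = 1.67330

1.67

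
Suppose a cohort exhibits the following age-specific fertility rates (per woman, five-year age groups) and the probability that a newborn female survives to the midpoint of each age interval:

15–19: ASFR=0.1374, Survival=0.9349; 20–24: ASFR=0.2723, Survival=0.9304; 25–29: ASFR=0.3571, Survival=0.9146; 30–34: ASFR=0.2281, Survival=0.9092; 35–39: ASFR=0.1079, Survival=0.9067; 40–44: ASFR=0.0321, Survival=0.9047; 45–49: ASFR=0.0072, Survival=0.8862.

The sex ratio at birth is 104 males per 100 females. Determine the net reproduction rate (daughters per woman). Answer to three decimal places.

2.571

Proportion female at birth = 100 / (100 + 104) = 0.49020.
Survival-weighted fertility by age (5·fₓ·Sₓ):
  15–19: 5 × 0.1374 × 0.9349 = 0.64228
  20–24: 5 × 0.2723 × 0.9304 = 1.26674
  25–29: 5 × 0.3571 × 0.9146 = 1.63302
  30–34: 5 × 0.2281 × 0.9092 = 1.03694
  35–39: 5 × 0.1079 × 0.9067 = 0.48916
  40–44: 5 × 0.0321 × 0.9047 = 0.14520
  45–49: 5 × 0.0072 × 0.8862 = 0.03190
Sum = 5.24524
NRR = 0.49020 × 5.24524 = 2.57122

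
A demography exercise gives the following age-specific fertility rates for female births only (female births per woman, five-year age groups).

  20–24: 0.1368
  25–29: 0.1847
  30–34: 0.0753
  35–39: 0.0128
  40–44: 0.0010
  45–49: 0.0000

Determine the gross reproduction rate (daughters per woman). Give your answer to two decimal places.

Sum of female ASFRs = 0.1368 + 0.1847 + 0.0753 + 0.0128 + 0.0010 + 0.0000 = 0.4106
GRR = 5 × 0.4106 = 2.053

2.05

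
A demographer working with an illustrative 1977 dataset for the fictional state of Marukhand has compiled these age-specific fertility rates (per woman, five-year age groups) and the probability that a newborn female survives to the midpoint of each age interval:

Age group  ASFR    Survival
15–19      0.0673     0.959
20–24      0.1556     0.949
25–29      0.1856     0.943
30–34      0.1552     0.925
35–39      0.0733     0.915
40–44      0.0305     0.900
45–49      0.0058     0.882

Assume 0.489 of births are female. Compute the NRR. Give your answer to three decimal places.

Proportion female at birth = 0.489.
Each age group contributes 5 × ASFR × survival:
  15–19: 5 × 0.0673 × 0.959 = 0.32270
  20–24: 5 × 0.1556 × 0.949 = 0.73832
  25–29: 5 × 0.1856 × 0.943 = 0.87510
  30–34: 5 × 0.1552 × 0.925 = 0.71780
  35–39: 5 × 0.0733 × 0.915 = 0.33535
  40–44: 5 × 0.0305 × 0.900 = 0.13725
  45–49: 5 × 0.0058 × 0.882 = 0.02558
Sum = 3.15210
NRR = 0.489 × 3.15210 = 1.54138

1.541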